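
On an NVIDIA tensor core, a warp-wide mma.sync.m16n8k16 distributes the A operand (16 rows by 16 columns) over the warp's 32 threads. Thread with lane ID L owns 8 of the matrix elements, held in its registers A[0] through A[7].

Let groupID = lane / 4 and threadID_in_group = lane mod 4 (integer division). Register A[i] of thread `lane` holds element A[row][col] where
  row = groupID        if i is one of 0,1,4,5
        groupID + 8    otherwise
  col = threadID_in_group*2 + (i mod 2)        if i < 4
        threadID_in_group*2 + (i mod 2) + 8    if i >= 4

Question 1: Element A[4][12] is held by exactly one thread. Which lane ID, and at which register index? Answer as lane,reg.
r:4=>grp=4,rB=0  c:12=>cB=1,tig=2,lo=0
L=4*4+2=18  i=1*4+0*2+0=4

18,4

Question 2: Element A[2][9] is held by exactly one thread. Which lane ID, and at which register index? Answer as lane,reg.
8,5

r=2→G=2,rhi=0  c=9→chi=1,T=0,p=1
L=2*4+0=8  i=1*4+0*2+1=5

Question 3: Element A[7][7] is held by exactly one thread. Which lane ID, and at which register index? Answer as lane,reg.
31,1

r: 7->gid=7,r8=0  c: 7->c8=0,tid=3,i&1=1
L=7*4+3=31  i=0*4+0*2+1=1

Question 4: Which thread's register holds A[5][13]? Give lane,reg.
22,5

r: 5->gid=5,r8=0  c: 13->c8=1,tid=2,i&1=1
L=5*4+2=22  i=1*4+0*2+1=5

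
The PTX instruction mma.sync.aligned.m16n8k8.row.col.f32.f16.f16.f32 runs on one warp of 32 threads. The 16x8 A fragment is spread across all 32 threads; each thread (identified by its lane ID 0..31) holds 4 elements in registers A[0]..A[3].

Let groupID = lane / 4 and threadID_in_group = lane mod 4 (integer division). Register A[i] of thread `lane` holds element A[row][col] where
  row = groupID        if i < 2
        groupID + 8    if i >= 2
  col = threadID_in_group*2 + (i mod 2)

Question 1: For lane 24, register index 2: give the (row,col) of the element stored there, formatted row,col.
lane 24: G=6 (24/4), T=0 (24%4)
i=2: r=6+8=14, c=0*2+0=0

14,0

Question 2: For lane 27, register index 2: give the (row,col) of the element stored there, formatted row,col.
14,6

L=27→G=27>>2=6, T=27&3=3
[2]→row 6+8=14  col 3·2+0=6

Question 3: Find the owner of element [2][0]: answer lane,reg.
8,0

r=2⇒gr=2,Rb=0  c=0⇒th=0,odd=0
L=2*4+0=8  i=0*2+0=0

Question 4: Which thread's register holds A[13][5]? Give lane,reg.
22,3

r: 13->gid=5,r8=1  c: 5->tid=2,i&1=1
L=5*4+2=22  i=1*2+1=3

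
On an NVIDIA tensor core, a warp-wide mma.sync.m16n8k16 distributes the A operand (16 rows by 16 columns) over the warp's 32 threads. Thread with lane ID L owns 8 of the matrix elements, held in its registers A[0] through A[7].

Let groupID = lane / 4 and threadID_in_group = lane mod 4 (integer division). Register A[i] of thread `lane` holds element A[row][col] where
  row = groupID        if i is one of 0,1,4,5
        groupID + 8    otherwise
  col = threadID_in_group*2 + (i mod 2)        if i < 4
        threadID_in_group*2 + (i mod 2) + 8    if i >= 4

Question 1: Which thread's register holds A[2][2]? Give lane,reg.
r:2=>grp=2,rB=0  c:2=>cB=0,tig=1,lo=0
L=2*4+1=9  i=0*4+0*2+0=0

9,0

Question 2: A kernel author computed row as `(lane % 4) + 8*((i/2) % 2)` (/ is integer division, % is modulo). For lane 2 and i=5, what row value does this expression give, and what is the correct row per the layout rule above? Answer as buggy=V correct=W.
`(lane % 4) + 8*((i/2) % 2)`[2,5]=>2
L=2=>grp=2>>2=0, tig=2&3=2
[5]=>row 0+0=0  col 2·2+1+8=13
row: 2 vs 0

buggy=2 correct=0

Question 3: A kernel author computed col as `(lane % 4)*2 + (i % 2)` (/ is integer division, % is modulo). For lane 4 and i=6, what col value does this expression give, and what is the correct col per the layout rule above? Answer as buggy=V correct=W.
buggy=0 correct=8

`(lane % 4)*2 + (i % 2)`[4,6]->0
lane 4: g=1 (4/4), t=0 (4%4)
i=6: r=1+8=9, c=0*2+0+8=8
col: 0 vs 8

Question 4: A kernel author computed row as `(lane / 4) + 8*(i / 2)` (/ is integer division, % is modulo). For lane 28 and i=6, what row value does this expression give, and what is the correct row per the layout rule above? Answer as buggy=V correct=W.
buggy=31 correct=15

`(lane / 4) + 8*(i / 2)`[28,6]->31
L=28->gid=28>>2=7, tid=28&3=0
[6]->row 7+8=15  col 0·2+0+8=8
row: 31 vs 15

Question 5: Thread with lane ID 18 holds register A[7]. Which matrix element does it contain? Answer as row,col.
12,13

lane 18→18/4=4, 18 mod 4=2
i=7  r:4+8→12  c:2·2+1+8→13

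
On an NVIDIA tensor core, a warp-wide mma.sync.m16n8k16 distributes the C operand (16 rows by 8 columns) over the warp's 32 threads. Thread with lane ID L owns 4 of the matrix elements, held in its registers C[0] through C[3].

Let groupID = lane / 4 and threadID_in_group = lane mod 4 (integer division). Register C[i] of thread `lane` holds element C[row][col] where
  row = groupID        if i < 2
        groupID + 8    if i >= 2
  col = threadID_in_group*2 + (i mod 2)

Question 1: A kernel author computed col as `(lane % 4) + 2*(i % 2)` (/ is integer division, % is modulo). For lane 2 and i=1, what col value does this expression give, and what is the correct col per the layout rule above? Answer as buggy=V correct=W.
`(lane % 4) + 2*(i % 2)`[2,1]=>4
L=2=>grp=2>>2=0, tig=2&3=2
[1]=>row 0+0=0  col 2·2+1=5
col: 4 vs 5

buggy=4 correct=5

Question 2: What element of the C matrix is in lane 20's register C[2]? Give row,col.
13,0

20: gid=5,tid=0
[2] (5+8,0*2+0) = (13,0)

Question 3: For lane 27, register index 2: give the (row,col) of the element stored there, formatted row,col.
14,6

lane 27: g=6 (27/4), t=3 (27%4)
i=2: r=6+8=14, c=3*2+0=6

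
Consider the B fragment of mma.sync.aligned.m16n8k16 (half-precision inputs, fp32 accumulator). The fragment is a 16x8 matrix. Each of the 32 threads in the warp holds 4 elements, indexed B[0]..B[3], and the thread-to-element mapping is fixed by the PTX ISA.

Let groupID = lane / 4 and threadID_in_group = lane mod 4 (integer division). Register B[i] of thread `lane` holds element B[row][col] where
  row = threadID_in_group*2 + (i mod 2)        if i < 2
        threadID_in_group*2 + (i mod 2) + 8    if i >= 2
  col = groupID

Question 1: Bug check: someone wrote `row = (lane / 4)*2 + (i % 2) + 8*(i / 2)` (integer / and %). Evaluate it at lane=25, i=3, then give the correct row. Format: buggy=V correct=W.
`(lane / 4)*2 + (i % 2) + 8*(i / 2)`[25,3]->21
lane 25->25/4=6, 25 mod 4=1
i=3  r:2·1+1+8->11  c:6
row: 21 vs 11

buggy=21 correct=11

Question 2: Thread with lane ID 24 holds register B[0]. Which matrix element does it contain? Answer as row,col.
0,6

24: gid=6,tid=0
[0] (0*2+0+0,6) = (0,6)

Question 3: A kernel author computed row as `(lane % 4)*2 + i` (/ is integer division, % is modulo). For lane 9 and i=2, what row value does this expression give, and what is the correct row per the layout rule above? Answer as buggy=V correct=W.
`(lane % 4)*2 + i`[9,2]=>4
L=9=>grp=9>>2=2, tig=9&3=1
[2]=>row 1·2+0+8=10  col grp=2
row: 4 vs 10

buggy=4 correct=10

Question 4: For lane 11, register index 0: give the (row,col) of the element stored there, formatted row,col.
lane 11→11/4=2, 11 mod 4=3
i=0  r:2·3+0+0→6  c:2

6,2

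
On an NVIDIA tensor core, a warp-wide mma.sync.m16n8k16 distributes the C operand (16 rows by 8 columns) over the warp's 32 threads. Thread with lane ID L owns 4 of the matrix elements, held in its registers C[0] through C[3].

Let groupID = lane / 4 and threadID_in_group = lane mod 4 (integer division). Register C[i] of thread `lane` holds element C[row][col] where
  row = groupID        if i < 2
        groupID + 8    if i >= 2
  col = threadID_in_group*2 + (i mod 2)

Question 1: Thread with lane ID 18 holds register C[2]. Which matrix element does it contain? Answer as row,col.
18: gid=4,tid=2
[2] (4+8,2*2+0) = (12,4)

12,4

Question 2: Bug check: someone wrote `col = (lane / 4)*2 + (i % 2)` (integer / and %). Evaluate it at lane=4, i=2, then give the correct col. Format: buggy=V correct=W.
`(lane / 4)*2 + (i % 2)`[4,2]=>2
4: grp=1,tig=0
[2] (1+8,0*2+0) = (9,0)
col: 2 vs 0

buggy=2 correct=0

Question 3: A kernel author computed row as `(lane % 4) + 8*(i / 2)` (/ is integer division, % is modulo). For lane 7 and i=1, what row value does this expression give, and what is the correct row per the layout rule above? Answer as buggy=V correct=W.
buggy=3 correct=1

`(lane % 4) + 8*(i / 2)`[7,1]=>3
lane 7=>7/4=1, 7 mod 4=3
i=1  r:1+0=>1  c:2·3+1=>7
row: 3 vs 1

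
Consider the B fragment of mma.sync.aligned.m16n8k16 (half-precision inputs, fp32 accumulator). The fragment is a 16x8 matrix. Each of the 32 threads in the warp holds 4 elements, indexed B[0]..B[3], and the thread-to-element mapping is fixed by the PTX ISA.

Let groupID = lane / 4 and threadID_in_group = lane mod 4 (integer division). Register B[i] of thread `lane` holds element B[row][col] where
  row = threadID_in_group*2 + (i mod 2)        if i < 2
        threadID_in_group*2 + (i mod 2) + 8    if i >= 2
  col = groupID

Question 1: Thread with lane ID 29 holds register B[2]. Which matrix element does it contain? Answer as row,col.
10,7

lane 29⇒29/4=7, 29 mod 4=1
i=2  r:2·1+0+8⇒10  c:7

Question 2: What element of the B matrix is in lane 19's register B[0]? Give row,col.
lane 19⇒19/4=4, 19 mod 4=3
i=0  r:2·3+0+0⇒6  c:4

6,4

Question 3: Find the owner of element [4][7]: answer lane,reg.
30,0

c:7=>grp=7  r:4=>rB=0,tig=2,lo=0
L=7*4+2=30  i=0*2+0=0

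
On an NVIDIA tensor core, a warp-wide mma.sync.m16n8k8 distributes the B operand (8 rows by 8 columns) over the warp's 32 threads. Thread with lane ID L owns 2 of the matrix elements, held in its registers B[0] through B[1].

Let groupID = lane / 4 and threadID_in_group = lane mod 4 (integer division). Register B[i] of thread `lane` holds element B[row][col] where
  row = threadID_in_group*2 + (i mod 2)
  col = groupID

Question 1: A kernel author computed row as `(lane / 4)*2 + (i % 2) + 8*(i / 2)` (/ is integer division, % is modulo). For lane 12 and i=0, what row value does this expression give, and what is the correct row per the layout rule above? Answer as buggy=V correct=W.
`(lane / 4)*2 + (i % 2) + 8*(i / 2)`[12,0]->6
lane 12: g=3 (12/4), t=0 (12%4)
i=0: r=0*2+0=0, c=g=3
row: 6 vs 0

buggy=6 correct=0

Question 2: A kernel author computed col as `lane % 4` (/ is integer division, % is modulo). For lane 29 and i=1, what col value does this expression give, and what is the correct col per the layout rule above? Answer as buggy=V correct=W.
`lane % 4`[29,1]->1
lane 29->29/4=7, 29 mod 4=1
i=1  r:2·1+1->3  c:7
col: 1 vs 7

buggy=1 correct=7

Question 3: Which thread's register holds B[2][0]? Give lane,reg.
1,0

c:0=>grp=0  r:2=>tig=1,lo=0
L=0*4+1=1  i=0=0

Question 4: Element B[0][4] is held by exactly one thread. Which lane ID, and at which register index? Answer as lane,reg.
16,0

c:4=>grp=4  r:0=>tig=0,lo=0
L=4*4+0=16  i=0=0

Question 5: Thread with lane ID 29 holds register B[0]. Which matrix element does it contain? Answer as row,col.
lane 29: G=7 (29/4), T=1 (29%4)
i=0: r=1*2+0=2, c=G=7

2,7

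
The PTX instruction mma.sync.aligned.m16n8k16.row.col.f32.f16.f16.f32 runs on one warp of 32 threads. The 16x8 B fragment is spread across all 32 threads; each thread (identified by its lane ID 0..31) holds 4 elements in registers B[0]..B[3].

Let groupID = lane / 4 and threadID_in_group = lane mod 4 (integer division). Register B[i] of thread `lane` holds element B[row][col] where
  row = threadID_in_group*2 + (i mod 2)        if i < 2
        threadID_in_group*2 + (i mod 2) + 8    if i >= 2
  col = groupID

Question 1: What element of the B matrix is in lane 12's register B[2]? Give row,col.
8,3

L=12⇒gr=12>>2=3, th=12&3=0
[2]⇒row 0·2+0+8=8  col gr=3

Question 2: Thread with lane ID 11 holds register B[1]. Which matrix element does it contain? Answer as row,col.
7,2

11: grp=2,tig=3
[1] (3*2+1+0,2) = (7,2)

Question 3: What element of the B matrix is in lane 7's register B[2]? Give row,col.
14,1

lane 7->7/4=1, 7 mod 4=3
i=2  r:2·3+0+8->14  c:1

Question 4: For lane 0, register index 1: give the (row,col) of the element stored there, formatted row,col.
1,0

L=0→G=0>>2=0, T=0&3=0
[1]→row 0·2+1+0=1  col G=0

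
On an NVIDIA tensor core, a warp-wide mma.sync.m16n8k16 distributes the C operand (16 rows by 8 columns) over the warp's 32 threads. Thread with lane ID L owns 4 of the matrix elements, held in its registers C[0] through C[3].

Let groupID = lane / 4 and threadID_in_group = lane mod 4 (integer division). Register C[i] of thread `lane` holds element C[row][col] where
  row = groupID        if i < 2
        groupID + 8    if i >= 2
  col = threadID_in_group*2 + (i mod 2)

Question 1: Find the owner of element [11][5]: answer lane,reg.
14,3

r=11→G=3,rhi=1  c=5→T=2,p=1
L=3*4+2=14  i=1*2+1=3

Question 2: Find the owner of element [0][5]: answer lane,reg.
2,1

r=0->g=0,rb=0  c=5->t=2,b0=1
L=0*4+2=2  i=0*2+1=1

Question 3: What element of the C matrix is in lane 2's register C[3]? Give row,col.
8,5

lane 2: g=0 (2/4), t=2 (2%4)
i=3: r=0+8=8, c=2*2+1=5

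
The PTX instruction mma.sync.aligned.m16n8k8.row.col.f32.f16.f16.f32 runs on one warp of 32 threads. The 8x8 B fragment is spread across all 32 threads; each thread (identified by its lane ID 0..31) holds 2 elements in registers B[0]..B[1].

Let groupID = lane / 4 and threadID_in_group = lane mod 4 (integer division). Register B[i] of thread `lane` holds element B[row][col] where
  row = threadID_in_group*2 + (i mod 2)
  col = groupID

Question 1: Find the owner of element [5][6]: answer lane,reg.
26,1

c=6⇒gr=6  r=5⇒th=2,odd=1
L=6*4+2=26  i=1=1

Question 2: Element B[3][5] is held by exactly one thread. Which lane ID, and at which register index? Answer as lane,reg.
21,1

c=5→G=5  r=3→T=1,p=1
L=5*4+1=21  i=1=1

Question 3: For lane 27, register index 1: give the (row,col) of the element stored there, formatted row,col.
27: gid=6,tid=3
[1] (3*2+1,6) = (7,6)

7,6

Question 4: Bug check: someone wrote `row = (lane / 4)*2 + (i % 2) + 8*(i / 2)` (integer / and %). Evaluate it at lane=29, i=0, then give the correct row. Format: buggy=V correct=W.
`(lane / 4)*2 + (i % 2) + 8*(i / 2)`[29,0]→14
29: G=7,T=1
[0] (1*2+0,7) = (2,7)
row: 14 vs 2

buggy=14 correct=2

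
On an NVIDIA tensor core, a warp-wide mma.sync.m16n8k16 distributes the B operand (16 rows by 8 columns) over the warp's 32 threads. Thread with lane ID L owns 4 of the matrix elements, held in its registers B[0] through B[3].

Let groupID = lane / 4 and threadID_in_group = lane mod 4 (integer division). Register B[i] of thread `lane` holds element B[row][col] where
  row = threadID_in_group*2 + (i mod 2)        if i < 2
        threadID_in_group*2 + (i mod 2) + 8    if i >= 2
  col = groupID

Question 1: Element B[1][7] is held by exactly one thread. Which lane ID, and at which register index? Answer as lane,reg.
c=7->g=7  r=1->rb=0,t=0,b0=1
L=7*4+0=28  i=0*2+1=1

28,1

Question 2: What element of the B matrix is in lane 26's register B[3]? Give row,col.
L=26=>grp=26>>2=6, tig=26&3=2
[3]=>row 2·2+1+8=13  col grp=6

13,6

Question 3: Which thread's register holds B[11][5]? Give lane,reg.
c=5⇒gr=5  r=11⇒Rb=1,th=1,odd=1
L=5*4+1=21  i=1*2+1=3

21,3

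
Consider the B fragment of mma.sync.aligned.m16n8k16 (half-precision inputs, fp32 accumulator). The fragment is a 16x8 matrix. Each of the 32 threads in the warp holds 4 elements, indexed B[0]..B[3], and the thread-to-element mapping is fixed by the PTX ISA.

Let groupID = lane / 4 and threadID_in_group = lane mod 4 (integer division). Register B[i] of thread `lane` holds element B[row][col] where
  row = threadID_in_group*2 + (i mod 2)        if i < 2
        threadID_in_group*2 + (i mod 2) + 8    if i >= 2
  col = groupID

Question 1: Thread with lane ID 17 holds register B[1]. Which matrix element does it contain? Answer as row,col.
3,4

L=17→G=17>>2=4, T=17&3=1
[1]→row 1·2+1+0=3  col G=4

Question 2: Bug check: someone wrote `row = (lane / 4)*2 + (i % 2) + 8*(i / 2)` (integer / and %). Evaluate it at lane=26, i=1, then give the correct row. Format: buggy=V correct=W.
`(lane / 4)*2 + (i % 2) + 8*(i / 2)`[26,1]->13
lane 26->26/4=6, 26 mod 4=2
i=1  r:2·2+1+0->5  c:6
row: 13 vs 5

buggy=13 correct=5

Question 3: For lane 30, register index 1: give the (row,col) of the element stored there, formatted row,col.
5,7

30: g=7,t=2
[1] (2*2+1+0,7) = (5,7)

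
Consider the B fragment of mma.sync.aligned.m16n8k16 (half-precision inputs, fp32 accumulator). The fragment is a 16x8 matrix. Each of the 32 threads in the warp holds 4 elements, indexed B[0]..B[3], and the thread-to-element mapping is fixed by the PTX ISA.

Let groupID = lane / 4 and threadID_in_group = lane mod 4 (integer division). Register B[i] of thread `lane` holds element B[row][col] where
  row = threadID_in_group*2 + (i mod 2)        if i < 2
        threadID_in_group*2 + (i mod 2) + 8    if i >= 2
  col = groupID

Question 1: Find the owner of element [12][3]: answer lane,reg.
14,2

c:3=>grp=3  r:12=>rB=1,tig=2,lo=0
L=3*4+2=14  i=1*2+0=2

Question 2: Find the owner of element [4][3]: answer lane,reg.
c=3⇒gr=3  r=4⇒Rb=0,th=2,odd=0
L=3*4+2=14  i=0*2+0=0

14,0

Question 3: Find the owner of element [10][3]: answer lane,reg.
13,2

c=3⇒gr=3  r=10⇒Rb=1,th=1,odd=0
L=3*4+1=13  i=1*2+0=2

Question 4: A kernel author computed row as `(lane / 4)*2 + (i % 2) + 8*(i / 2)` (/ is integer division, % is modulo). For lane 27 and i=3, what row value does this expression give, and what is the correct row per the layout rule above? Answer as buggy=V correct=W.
`(lane / 4)*2 + (i % 2) + 8*(i / 2)`[27,3]->21
L=27->gid=27>>2=6, tid=27&3=3
[3]->row 3·2+1+8=15  col gid=6
row: 21 vs 15

buggy=21 correct=15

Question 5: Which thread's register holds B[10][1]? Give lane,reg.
c=1->g=1  r=10->rb=1,t=1,b0=0
L=1*4+1=5  i=1*2+0=2

5,2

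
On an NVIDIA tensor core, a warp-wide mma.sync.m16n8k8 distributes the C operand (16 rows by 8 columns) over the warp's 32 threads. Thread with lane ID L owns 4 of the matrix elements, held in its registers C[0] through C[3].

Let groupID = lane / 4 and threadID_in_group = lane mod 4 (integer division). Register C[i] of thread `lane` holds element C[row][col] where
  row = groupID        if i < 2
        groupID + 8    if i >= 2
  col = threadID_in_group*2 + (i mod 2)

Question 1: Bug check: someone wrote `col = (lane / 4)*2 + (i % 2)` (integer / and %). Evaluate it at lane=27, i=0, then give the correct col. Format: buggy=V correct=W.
buggy=12 correct=6

`(lane / 4)*2 + (i % 2)`[27,0]->12
L=27->gid=27>>2=6, tid=27&3=3
[0]->row 6+0=6  col 3·2+0=6
col: 12 vs 6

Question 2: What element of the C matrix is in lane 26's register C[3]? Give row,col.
14,5

26: gid=6,tid=2
[3] (6+8,2*2+1) = (14,5)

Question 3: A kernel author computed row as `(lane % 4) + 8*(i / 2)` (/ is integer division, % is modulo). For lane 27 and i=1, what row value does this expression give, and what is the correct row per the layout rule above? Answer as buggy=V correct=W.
`(lane % 4) + 8*(i / 2)`[27,1]⇒3
L=27⇒gr=27>>2=6, th=27&3=3
[1]⇒row 6+0=6  col 3·2+1=7
row: 3 vs 6

buggy=3 correct=6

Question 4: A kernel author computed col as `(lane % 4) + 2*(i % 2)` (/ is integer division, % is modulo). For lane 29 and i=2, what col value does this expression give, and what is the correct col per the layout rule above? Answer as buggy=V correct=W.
buggy=1 correct=2

`(lane % 4) + 2*(i % 2)`[29,2]→1
L=29→G=29>>2=7, T=29&3=1
[2]→row 7+8=15  col 1·2+0=2
col: 1 vs 2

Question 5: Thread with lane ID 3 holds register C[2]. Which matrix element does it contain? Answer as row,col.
8,6

lane 3->3/4=0, 3 mod 4=3
i=2  r:0+8->8  c:2·3+0->6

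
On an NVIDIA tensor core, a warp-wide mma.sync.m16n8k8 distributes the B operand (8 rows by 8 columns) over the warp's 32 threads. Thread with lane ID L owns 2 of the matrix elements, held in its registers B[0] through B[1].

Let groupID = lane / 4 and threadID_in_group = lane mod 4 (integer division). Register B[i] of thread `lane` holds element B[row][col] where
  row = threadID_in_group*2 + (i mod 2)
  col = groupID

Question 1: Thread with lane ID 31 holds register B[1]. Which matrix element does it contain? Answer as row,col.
7,7

lane 31: G=7 (31/4), T=3 (31%4)
i=1: r=3*2+1=7, c=G=7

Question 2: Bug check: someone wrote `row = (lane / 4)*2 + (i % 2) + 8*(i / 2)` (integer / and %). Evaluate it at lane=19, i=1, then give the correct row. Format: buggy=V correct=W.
`(lane / 4)*2 + (i % 2) + 8*(i / 2)`[19,1]=>9
lane 19: grp=4 (19/4), tig=3 (19%4)
i=1: r=3*2+1=7, c=grp=4
row: 9 vs 7

buggy=9 correct=7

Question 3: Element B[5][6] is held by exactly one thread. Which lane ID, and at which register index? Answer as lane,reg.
26,1

c=6→G=6  r=5→T=2,p=1
L=6*4+2=26  i=1=1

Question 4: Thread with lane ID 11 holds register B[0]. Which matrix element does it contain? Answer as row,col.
6,2

lane 11: gr=2 (11/4), th=3 (11%4)
i=0: r=3*2+0=6, c=gr=2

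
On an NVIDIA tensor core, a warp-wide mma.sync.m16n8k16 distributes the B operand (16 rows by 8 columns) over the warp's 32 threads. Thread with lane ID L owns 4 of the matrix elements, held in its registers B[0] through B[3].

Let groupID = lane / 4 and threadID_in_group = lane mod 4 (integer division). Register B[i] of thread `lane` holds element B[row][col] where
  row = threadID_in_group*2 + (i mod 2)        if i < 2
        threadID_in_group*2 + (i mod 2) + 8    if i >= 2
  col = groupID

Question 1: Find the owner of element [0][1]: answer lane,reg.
c=1⇒gr=1  r=0⇒Rb=0,th=0,odd=0
L=1*4+0=4  i=0*2+0=0

4,0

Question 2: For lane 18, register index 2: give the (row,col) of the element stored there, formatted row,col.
18: g=4,t=2
[2] (2*2+0+8,4) = (12,4)

12,4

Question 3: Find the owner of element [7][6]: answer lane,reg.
27,1

c=6⇒gr=6  r=7⇒Rb=0,th=3,odd=1
L=6*4+3=27  i=0*2+1=1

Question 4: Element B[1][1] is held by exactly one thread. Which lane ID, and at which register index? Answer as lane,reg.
4,1

c:1=>grp=1  r:1=>rB=0,tig=0,lo=1
L=1*4+0=4  i=0*2+1=1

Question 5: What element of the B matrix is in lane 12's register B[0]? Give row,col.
lane 12⇒12/4=3, 12 mod 4=0
i=0  r:2·0+0+0⇒0  c:3

0,3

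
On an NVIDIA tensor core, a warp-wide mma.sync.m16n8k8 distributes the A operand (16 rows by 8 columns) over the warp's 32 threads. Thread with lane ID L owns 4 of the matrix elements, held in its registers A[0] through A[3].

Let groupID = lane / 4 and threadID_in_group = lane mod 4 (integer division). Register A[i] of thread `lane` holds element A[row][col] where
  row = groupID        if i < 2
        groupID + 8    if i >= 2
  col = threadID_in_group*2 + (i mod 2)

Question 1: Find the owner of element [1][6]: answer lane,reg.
r: 1->gid=1,r8=0  c: 6->tid=3,i&1=0
L=1*4+3=7  i=0*2+0=0

7,0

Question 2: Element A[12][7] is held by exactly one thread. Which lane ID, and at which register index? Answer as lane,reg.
19,3

r=12⇒gr=4,Rb=1  c=7⇒th=3,odd=1
L=4*4+3=19  i=1*2+1=3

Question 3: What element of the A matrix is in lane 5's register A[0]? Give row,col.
1,2

lane 5⇒5/4=1, 5 mod 4=1
i=0  r:1+0⇒1  c:2·1+0⇒2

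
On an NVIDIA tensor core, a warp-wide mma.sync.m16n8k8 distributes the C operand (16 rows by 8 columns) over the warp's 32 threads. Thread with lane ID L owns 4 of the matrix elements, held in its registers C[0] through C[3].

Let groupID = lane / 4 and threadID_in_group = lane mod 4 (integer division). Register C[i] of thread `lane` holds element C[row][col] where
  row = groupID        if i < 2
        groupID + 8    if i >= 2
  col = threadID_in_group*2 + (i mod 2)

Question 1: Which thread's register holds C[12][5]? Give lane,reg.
r=12->g=4,rb=1  c=5->t=2,b0=1
L=4*4+2=18  i=1*2+1=3

18,3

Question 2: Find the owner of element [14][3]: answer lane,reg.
25,3

r=14->g=6,rb=1  c=3->t=1,b0=1
L=6*4+1=25  i=1*2+1=3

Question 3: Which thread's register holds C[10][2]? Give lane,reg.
9,2

r=10→G=2,rhi=1  c=2→T=1,p=0
L=2*4+1=9  i=1*2+0=2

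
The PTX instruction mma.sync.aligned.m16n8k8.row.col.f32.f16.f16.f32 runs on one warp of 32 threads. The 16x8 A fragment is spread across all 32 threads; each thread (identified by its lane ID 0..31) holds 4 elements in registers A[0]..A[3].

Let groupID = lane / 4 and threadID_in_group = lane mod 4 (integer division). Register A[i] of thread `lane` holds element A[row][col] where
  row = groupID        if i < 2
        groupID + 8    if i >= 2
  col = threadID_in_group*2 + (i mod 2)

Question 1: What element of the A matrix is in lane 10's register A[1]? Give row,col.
2,5

10: grp=2,tig=2
[1] (2+0,2*2+1) = (2,5)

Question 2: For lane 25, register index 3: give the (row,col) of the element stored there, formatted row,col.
L=25->gid=25>>2=6, tid=25&3=1
[3]->row 6+8=14  col 1·2+1=3

14,3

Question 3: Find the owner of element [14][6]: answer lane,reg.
r: 14->gid=6,r8=1  c: 6->tid=3,i&1=0
L=6*4+3=27  i=1*2+0=2

27,2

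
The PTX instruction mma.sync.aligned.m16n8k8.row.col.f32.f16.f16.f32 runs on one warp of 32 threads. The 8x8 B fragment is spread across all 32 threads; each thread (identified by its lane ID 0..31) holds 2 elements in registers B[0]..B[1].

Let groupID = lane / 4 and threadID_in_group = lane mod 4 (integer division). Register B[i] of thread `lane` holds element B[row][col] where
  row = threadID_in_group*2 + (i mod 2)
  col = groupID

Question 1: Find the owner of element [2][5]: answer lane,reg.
c: 5->gid=5  r: 2->tid=1,i&1=0
L=5*4+1=21  i=0=0

21,0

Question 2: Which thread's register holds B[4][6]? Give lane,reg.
26,0

c=6→G=6  r=4→T=2,p=0
L=6*4+2=26  i=0=0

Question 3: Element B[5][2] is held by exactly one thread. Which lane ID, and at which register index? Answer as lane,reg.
10,1

c=2→G=2  r=5→T=2,p=1
L=2*4+2=10  i=1=1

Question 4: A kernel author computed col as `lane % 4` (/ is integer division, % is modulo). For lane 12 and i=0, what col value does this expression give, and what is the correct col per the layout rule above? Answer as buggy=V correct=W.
`lane % 4`[12,0]->0
lane 12->12/4=3, 12 mod 4=0
i=0  r:2·0+0->0  c:3
col: 0 vs 3

buggy=0 correct=3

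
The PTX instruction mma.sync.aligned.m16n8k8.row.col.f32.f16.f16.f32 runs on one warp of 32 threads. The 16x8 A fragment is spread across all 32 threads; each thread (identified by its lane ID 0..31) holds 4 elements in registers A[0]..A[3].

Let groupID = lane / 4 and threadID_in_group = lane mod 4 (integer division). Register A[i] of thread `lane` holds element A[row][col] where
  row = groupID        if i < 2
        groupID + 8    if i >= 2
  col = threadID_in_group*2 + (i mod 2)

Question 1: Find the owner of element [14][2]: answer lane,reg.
25,2

r=14⇒gr=6,Rb=1  c=2⇒th=1,odd=0
L=6*4+1=25  i=1*2+0=2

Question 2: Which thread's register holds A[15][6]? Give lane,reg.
31,2

r=15⇒gr=7,Rb=1  c=6⇒th=3,odd=0
L=7*4+3=31  i=1*2+0=2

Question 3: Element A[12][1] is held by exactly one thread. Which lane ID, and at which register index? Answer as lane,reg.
r: 12->gid=4,r8=1  c: 1->tid=0,i&1=1
L=4*4+0=16  i=1*2+1=3

16,3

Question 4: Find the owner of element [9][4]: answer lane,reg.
6,2

r: 9->gid=1,r8=1  c: 4->tid=2,i&1=0
L=1*4+2=6  i=1*2+0=2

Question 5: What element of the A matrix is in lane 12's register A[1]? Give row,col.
3,1

L=12→G=12>>2=3, T=12&3=0
[1]→row 3+0=3  col 0·2+1=1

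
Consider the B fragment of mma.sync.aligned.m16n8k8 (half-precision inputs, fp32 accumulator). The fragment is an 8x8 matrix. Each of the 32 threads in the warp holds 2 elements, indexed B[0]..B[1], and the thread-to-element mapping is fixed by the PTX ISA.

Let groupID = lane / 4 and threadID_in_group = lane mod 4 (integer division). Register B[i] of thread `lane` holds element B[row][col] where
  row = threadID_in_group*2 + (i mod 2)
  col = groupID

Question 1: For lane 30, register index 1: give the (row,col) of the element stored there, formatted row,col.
lane 30->30/4=7, 30 mod 4=2
i=1  r:2·2+1->5  c:7

5,7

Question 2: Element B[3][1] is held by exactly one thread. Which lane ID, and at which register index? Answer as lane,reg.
c=1->g=1  r=3->t=1,b0=1
L=1*4+1=5  i=1=1

5,1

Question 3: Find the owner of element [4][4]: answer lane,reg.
c=4->g=4  r=4->t=2,b0=0
L=4*4+2=18  i=0=0

18,0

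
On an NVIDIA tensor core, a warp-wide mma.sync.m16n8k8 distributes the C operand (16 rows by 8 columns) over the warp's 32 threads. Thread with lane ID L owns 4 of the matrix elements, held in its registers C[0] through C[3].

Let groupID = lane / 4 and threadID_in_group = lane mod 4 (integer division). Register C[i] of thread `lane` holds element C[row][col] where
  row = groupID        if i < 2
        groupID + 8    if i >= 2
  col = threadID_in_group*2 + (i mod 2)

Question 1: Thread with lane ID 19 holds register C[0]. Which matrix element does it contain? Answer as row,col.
4,6

lane 19->19/4=4, 19 mod 4=3
i=0  r:4+0->4  c:2·3+0->6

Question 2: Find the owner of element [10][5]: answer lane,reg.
10,3

r:10=>grp=2,rB=1  c:5=>tig=2,lo=1
L=2*4+2=10  i=1*2+1=3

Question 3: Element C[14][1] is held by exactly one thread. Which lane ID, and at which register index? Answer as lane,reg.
24,3

r=14->g=6,rb=1  c=1->t=0,b0=1
L=6*4+0=24  i=1*2+1=3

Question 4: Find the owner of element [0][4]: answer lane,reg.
2,0

r: 0->gid=0,r8=0  c: 4->tid=2,i&1=0
L=0*4+2=2  i=0*2+0=0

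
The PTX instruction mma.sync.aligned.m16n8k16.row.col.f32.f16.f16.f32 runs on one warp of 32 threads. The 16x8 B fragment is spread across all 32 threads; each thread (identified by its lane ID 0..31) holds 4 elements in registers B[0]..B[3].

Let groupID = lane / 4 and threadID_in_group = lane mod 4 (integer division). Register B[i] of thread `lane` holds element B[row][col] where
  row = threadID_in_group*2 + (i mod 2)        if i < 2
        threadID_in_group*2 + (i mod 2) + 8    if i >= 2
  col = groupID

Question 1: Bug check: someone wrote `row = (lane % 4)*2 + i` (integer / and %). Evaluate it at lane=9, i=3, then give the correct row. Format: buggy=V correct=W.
buggy=5 correct=11

`(lane % 4)*2 + i`[9,3]⇒5
9: gr=2,th=1
[3] (1*2+1+8,2) = (11,2)
row: 5 vs 11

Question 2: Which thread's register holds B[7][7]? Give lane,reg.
31,1

c: 7->gid=7  r: 7->r8=0,tid=3,i&1=1
L=7*4+3=31  i=0*2+1=1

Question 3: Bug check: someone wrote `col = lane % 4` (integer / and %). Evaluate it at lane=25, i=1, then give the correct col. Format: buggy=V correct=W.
`lane % 4`[25,1]->1
25: gid=6,tid=1
[1] (1*2+1+0,6) = (3,6)
col: 1 vs 6

buggy=1 correct=6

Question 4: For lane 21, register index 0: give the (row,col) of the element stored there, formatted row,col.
lane 21: gid=5 (21/4), tid=1 (21%4)
i=0: r=1*2+0+0=2, c=gid=5

2,5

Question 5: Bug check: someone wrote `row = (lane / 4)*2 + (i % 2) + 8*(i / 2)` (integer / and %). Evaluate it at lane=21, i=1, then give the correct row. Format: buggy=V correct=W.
`(lane / 4)*2 + (i % 2) + 8*(i / 2)`[21,1]=>11
21: grp=5,tig=1
[1] (1*2+1+0,5) = (3,5)
row: 11 vs 3

buggy=11 correct=3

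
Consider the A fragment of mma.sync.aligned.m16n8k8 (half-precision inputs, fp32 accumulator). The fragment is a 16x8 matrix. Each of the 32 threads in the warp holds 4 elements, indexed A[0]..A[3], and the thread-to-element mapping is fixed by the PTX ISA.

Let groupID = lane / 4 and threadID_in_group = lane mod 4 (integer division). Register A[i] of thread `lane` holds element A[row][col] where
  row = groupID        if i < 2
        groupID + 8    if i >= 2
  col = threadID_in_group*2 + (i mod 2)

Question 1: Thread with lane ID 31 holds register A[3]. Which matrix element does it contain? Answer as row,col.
31: gid=7,tid=3
[3] (7+8,3*2+1) = (15,7)

15,7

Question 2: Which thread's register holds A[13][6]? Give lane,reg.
23,2

r:13=>grp=5,rB=1  c:6=>tig=3,lo=0
L=5*4+3=23  i=1*2+0=2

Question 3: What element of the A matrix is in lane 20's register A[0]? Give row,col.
5,0

lane 20: g=5 (20/4), t=0 (20%4)
i=0: r=5+0=5, c=0*2+0=0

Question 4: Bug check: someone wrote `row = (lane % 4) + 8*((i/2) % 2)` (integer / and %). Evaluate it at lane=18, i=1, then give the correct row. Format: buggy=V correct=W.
`(lane % 4) + 8*((i/2) % 2)`[18,1]=>2
L=18=>grp=18>>2=4, tig=18&3=2
[1]=>row 4+0=4  col 2·2+1=5
row: 2 vs 4

buggy=2 correct=4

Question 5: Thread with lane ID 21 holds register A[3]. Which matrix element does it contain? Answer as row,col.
21: G=5,T=1
[3] (5+8,1*2+1) = (13,3)

13,3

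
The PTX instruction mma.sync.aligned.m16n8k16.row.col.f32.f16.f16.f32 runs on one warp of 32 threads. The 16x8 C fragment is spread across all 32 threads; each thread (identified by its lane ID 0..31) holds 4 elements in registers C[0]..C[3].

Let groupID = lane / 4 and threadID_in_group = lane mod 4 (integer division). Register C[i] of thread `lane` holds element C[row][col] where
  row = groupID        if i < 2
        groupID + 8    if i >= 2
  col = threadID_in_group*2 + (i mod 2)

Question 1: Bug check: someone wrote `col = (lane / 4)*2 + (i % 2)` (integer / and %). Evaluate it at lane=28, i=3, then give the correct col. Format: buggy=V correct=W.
`(lane / 4)*2 + (i % 2)`[28,3]=>15
lane 28: grp=7 (28/4), tig=0 (28%4)
i=3: r=7+8=15, c=0*2+1=1
col: 15 vs 1

buggy=15 correct=1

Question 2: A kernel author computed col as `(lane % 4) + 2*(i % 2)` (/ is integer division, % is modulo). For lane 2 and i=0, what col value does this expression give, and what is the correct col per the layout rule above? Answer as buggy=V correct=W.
buggy=2 correct=4

`(lane % 4) + 2*(i % 2)`[2,0]->2
lane 2->2/4=0, 2 mod 4=2
i=0  r:0+0->0  c:2·2+0->4
col: 2 vs 4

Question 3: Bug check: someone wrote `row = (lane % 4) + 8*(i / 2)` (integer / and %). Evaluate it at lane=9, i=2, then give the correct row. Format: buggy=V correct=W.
buggy=9 correct=10

`(lane % 4) + 8*(i / 2)`[9,2]=>9
lane 9=>9/4=2, 9 mod 4=1
i=2  r:2+8=>10  c:2·1+0=>2
row: 9 vs 10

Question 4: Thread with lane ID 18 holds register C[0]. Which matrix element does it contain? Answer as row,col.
L=18→G=18>>2=4, T=18&3=2
[0]→row 4+0=4  col 2·2+0=4

4,4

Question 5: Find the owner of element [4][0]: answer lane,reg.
r: 4->gid=4,r8=0  c: 0->tid=0,i&1=0
L=4*4+0=16  i=0*2+0=0

16,0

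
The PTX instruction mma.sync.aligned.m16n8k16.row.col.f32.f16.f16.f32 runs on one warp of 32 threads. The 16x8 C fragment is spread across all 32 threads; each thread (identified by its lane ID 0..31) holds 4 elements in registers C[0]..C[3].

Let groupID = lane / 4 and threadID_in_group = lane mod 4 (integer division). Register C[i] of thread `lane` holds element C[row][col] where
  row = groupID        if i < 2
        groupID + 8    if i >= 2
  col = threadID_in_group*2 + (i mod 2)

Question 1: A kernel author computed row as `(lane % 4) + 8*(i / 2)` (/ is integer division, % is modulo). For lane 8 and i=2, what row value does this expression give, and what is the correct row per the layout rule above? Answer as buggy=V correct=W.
`(lane % 4) + 8*(i / 2)`[8,2]=>8
8: grp=2,tig=0
[2] (2+8,0*2+0) = (10,0)
row: 8 vs 10

buggy=8 correct=10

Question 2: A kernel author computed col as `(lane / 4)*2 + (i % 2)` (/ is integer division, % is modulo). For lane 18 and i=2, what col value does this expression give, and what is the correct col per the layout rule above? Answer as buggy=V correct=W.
buggy=8 correct=4

`(lane / 4)*2 + (i % 2)`[18,2]⇒8
L=18⇒gr=18>>2=4, th=18&3=2
[2]⇒row 4+8=12  col 2·2+0=4
col: 8 vs 4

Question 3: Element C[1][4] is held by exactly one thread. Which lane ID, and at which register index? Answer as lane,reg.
6,0

r=1->g=1,rb=0  c=4->t=2,b0=0
L=1*4+2=6  i=0*2+0=0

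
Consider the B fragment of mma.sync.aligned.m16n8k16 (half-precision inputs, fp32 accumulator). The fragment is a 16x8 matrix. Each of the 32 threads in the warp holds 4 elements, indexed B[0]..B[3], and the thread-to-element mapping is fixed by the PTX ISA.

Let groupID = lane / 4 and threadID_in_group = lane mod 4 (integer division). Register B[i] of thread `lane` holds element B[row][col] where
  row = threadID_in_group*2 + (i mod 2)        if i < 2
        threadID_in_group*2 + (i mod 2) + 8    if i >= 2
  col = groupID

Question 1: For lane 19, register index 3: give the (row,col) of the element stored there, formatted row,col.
lane 19⇒19/4=4, 19 mod 4=3
i=3  r:2·3+1+8⇒15  c:4

15,4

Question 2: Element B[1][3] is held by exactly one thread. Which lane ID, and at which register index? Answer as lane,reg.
12,1

c=3->g=3  r=1->rb=0,t=0,b0=1
L=3*4+0=12  i=0*2+1=1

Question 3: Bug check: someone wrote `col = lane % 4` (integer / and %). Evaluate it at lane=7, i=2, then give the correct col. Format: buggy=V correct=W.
buggy=3 correct=1

`lane % 4`[7,2]→3
7: G=1,T=3
[2] (3*2+0+8,1) = (14,1)
col: 3 vs 1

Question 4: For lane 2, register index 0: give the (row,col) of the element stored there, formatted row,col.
4,0

lane 2: gid=0 (2/4), tid=2 (2%4)
i=0: r=2*2+0+0=4, c=gid=0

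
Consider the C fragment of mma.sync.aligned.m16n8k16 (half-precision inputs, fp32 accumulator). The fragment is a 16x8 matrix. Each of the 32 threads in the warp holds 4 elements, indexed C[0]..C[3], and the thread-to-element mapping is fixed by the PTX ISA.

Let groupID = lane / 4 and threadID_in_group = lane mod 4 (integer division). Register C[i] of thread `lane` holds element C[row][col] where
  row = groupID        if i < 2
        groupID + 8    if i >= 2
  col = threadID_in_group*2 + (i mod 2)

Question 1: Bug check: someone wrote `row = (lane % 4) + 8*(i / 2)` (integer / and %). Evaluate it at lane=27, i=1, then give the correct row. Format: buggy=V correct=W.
`(lane % 4) + 8*(i / 2)`[27,1]⇒3
L=27⇒gr=27>>2=6, th=27&3=3
[1]⇒row 6+0=6  col 3·2+1=7
row: 3 vs 6

buggy=3 correct=6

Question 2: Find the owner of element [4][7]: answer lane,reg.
19,1

r=4→G=4,rhi=0  c=7→T=3,p=1
L=4*4+3=19  i=0*2+1=1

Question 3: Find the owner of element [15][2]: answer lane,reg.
r=15→G=7,rhi=1  c=2→T=1,p=0
L=7*4+1=29  i=1*2+0=2

29,2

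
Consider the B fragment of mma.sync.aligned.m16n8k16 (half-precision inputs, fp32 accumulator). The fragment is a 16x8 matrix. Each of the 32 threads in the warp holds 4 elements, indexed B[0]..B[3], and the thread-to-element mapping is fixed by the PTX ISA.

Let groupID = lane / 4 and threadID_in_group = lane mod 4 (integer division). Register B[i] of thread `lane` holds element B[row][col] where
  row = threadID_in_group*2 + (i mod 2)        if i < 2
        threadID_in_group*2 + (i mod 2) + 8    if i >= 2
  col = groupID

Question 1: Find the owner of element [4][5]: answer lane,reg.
c=5→G=5  r=4→rhi=0,T=2,p=0
L=5*4+2=22  i=0*2+0=0

22,0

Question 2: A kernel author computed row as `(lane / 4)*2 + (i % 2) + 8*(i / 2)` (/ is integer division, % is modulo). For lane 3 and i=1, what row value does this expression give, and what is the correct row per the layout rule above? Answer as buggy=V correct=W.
buggy=1 correct=7

`(lane / 4)*2 + (i % 2) + 8*(i / 2)`[3,1]->1
3: gid=0,tid=3
[1] (3*2+1+0,0) = (7,0)
row: 1 vs 7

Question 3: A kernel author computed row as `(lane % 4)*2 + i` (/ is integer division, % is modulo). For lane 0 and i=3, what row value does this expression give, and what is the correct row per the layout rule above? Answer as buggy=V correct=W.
`(lane % 4)*2 + i`[0,3]=>3
lane 0: grp=0 (0/4), tig=0 (0%4)
i=3: r=0*2+1+8=9, c=grp=0
row: 3 vs 9

buggy=3 correct=9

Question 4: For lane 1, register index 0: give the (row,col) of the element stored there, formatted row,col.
2,0

lane 1=>1/4=0, 1 mod 4=1
i=0  r:2·1+0+0=>2  c:0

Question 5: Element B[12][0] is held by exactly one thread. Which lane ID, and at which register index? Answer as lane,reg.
c=0⇒gr=0  r=12⇒Rb=1,th=2,odd=0
L=0*4+2=2  i=1*2+0=2

2,2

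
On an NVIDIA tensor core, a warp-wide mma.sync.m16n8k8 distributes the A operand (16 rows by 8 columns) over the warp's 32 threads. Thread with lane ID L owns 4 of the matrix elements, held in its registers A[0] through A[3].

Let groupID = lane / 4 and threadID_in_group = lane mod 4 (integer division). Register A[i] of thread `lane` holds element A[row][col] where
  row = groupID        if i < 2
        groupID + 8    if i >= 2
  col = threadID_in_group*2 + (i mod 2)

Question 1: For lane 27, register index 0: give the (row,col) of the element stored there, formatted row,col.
6,6

L=27⇒gr=27>>2=6, th=27&3=3
[0]⇒row 6+0=6  col 3·2+0=6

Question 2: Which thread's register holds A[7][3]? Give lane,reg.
29,1

r: 7->gid=7,r8=0  c: 3->tid=1,i&1=1
L=7*4+1=29  i=0*2+1=1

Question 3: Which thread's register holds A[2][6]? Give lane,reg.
r:2=>grp=2,rB=0  c:6=>tig=3,lo=0
L=2*4+3=11  i=0*2+0=0

11,0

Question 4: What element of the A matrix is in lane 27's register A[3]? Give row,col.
lane 27->27/4=6, 27 mod 4=3
i=3  r:6+8->14  c:2·3+1->7

14,7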